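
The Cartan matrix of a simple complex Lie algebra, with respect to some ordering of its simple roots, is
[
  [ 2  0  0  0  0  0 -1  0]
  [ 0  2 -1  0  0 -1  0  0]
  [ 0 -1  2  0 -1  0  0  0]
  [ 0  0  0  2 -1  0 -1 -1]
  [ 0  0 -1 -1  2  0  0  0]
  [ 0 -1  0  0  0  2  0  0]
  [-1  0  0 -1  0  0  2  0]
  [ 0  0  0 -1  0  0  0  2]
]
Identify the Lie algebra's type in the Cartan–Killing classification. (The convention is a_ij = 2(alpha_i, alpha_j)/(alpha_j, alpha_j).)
The matrix has rank 8 with 2's on the diagonal. Reading the off-diagonal entries as Dynkin edges (a single edge where a_ij = a_ji = -1; a double or triple edge where a_ij * a_ji = 2 or 3), the diagram is a chain of 7 nodes with one extra node attached to the third node from one end (E_8). One simple-root ordering that puts it in standard form is (alpha_1, alpha_8, alpha_7, alpha_4, alpha_5, alpha_3, alpha_2, alpha_6). So the algebra is type E_8.

E_8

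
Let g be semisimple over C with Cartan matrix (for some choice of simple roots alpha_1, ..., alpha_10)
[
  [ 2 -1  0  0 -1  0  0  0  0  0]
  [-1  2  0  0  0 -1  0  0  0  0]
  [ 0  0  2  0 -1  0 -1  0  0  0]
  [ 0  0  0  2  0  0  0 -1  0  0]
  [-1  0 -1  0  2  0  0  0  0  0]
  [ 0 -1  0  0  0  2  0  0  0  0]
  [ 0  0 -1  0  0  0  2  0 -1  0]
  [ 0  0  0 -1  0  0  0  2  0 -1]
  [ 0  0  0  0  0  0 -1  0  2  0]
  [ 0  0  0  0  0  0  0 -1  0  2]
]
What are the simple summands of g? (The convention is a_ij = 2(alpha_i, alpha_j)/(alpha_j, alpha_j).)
A_3 + A_7

The diagram associated to this matrix has two connected components: the simple roots {alpha_4, alpha_8, alpha_10} form a chain of 3 nodes with single edges (A_3), and {alpha_1, alpha_2, alpha_3, alpha_5, alpha_6, alpha_7, alpha_9} form a chain of 7 nodes with single edges (A_7). A semisimple Lie algebra decomposes uniquely as the direct sum of simple ideals, one per connected component of its Dynkin diagram, so g ≅ A_3 ⊕ A_7 (dimension 15 + 63 = 78).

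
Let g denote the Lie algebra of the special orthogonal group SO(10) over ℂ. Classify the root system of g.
D_5

This is so(10) with 10 even, which has dimension 10(10-1)/2 = 45 and rank 10/2 = 5. In the classification of classical Lie algebras, the orthogonal algebra so(2n) in an even number of variables has type D_n; here n = 5, so the Dynkin diagram is a chain of 3 nodes with a fork of two nodes at one end (D_5). Hence the type is D_5.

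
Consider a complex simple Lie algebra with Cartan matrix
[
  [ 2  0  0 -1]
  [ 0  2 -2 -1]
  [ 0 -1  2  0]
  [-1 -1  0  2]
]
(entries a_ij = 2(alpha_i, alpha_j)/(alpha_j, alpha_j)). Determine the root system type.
B4

The matrix has rank 4 with 2's on the diagonal. Reading the off-diagonal entries as Dynkin edges (a single edge where a_ij = a_ji = -1; a double or triple edge where a_ij * a_ji = 2 or 3), the diagram is a chain of 4 nodes with a double edge at one end; the terminal node there is the unique short simple root (B_4). One simple-root ordering that puts it in standard form is (alpha_1, alpha_4, alpha_2, alpha_3). So the algebra is type B_4, i.e. so(9).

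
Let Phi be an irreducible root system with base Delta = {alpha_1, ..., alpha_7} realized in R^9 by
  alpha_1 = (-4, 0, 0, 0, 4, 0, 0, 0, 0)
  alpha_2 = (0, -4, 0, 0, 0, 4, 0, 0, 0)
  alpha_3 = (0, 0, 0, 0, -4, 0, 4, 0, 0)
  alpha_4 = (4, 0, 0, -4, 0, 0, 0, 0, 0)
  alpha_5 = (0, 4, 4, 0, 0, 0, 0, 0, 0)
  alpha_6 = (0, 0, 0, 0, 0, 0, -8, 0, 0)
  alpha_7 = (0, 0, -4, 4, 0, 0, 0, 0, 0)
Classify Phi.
C7

Compute the Cartan integers a_ij = 2(alpha_i, alpha_j)/(alpha_j, alpha_j); the resulting 7x7 Cartan matrix is
[[2, 0, -1, -1, 0, 0, 0], [0, 2, 0, 0, -1, 0, 0], [-1, 0, 2, 0, 0, -1, 0], [-1, 0, 0, 2, 0, 0, -1], [0, -1, 0, 0, 2, 0, -1], [0, 0, -2, 0, 0, 2, 0], [0, 0, 0, -1, -1, 0, 2]].
The roots have two lengths (squared-length ratio 2:1); the short ones are alpha_{1,2,3,4,5,7}. The associated Dynkin diagram is a chain of 7 nodes with a double edge at one end; the terminal node there is the unique long simple root (C_7), so the type is C_7 (the algebra sp(14)).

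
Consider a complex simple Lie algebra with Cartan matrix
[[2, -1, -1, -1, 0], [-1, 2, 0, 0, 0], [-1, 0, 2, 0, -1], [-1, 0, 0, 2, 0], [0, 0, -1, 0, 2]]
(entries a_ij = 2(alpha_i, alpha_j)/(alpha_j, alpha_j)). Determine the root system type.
The matrix has rank 5 with 2's on the diagonal. Reading the off-diagonal entries as Dynkin edges (a single edge where a_ij = a_ji = -1; a double or triple edge where a_ij * a_ji = 2 or 3), the diagram is a chain of 3 nodes with a fork of two nodes at one end (D_5). One simple-root ordering that puts it in standard form is (alpha_5, alpha_3, alpha_1, alpha_2, alpha_4). So the algebra is type D_5, i.e. so(10).

D_5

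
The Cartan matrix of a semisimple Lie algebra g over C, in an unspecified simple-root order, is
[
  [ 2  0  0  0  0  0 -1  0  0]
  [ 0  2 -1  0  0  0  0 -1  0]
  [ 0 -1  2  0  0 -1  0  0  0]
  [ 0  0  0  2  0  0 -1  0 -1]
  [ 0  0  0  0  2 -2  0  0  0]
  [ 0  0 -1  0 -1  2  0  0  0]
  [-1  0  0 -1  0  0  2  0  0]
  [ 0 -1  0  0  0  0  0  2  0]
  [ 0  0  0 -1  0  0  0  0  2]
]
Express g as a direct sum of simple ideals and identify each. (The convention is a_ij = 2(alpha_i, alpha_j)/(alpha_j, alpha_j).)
The diagram associated to this matrix has two connected components: the simple roots {alpha_1, alpha_4, alpha_7, alpha_9} form a chain of 4 nodes with single edges (A_4), and {alpha_2, alpha_3, alpha_5, alpha_6, alpha_8} form a chain of 5 nodes with a double edge at one end; the terminal node there is the unique long simple root (C_5). A semisimple Lie algebra decomposes uniquely as the direct sum of simple ideals, one per connected component of its Dynkin diagram, so g ≅ A_4 ⊕ C_5 (dimension 24 + 55 = 79).

type A_4 ⊕ type C_5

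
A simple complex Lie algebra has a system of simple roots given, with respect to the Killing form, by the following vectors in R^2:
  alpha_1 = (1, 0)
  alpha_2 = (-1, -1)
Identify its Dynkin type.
B_2 (so(5))

Compute the Cartan integers a_ij = 2(alpha_i, alpha_j)/(alpha_j, alpha_j); the resulting 2x2 Cartan matrix is
[[2, -1], [-2, 2]].
The roots have two lengths (squared-length ratio 2:1); the short ones are alpha_{1}. The associated Dynkin diagram is a chain of 2 nodes with a double edge at one end; the terminal node there is the unique short simple root (B_2), so the type is B_2 (the algebra so(5)).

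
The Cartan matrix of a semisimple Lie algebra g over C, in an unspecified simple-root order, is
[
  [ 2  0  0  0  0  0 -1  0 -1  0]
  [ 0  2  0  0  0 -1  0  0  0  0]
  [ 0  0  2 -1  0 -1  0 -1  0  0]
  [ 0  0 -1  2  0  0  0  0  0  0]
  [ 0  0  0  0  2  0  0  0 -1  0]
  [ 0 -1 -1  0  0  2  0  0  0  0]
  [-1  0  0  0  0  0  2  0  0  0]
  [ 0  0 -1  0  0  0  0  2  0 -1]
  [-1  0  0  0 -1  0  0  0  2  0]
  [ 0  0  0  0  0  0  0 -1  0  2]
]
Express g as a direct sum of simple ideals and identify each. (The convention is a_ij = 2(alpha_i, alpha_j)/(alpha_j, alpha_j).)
The diagram associated to this matrix has two connected components: the simple roots {alpha_1, alpha_5, alpha_7, alpha_9} form a chain of 4 nodes with single edges (A_4), and {alpha_2, alpha_3, alpha_4, alpha_6, alpha_8, alpha_10} form a chain of 5 nodes with one extra node attached to the third node from one end (E_6). A semisimple Lie algebra decomposes uniquely as the direct sum of simple ideals, one per connected component of its Dynkin diagram, so g ≅ A_4 ⊕ E_6 (dimension 24 + 78 = 102).

A_4 + E_6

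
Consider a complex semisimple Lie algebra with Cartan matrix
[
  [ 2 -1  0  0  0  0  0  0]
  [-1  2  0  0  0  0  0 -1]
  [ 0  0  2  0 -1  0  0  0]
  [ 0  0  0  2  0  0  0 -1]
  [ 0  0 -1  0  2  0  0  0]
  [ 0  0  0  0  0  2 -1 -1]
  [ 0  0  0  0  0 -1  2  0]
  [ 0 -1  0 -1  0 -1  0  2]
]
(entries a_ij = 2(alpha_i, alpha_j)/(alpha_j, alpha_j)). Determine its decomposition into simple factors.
The diagram associated to this matrix has two connected components: the simple roots {alpha_3, alpha_5} form a chain of 2 nodes with single edges (A_2), and {alpha_1, alpha_2, alpha_4, alpha_6, alpha_7, alpha_8} form a chain of 5 nodes with one extra node attached to the third node from one end (E_6). A semisimple Lie algebra decomposes uniquely as the direct sum of simple ideals, one per connected component of its Dynkin diagram, so g ≅ A_2 ⊕ E_6 (dimension 8 + 78 = 86).

A_2 (sl(3)) ⊕ E_6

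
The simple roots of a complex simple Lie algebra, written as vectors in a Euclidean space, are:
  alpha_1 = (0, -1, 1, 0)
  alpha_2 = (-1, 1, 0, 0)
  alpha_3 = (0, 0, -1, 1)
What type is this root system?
A3

Compute the Cartan integers a_ij = 2(alpha_i, alpha_j)/(alpha_j, alpha_j); the resulting 3x3 Cartan matrix is
[[2, -1, -1], [-1, 2, 0], [-1, 0, 2]].
All simple roots have the same length, so the diagram is simply laced. The associated Dynkin diagram is a chain of 3 nodes with single edges (A_3), so the type is A_3 (the algebra sl(4)).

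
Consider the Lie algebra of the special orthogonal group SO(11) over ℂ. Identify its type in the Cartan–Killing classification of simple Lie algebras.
B_5 (so(11))

This is so(11) with 11 odd, which has dimension 11(11-1)/2 = 55 and rank (11-1)/2 = 5. In the classification of classical Lie algebras, the orthogonal algebra so(2n+1) in an odd number of variables has type B_n; here n = 5, so the Dynkin diagram is a chain of 5 nodes with a double edge at one end; the terminal node there is the unique short simple root (B_5). Hence the type is B_5.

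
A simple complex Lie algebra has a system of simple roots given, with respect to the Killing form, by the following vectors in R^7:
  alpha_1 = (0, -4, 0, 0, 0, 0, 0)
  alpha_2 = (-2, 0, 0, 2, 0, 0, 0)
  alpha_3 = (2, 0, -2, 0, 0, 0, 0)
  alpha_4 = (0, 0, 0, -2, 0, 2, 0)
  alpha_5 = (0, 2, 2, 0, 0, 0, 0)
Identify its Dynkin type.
C_5 (sp(10))

Compute the Cartan integers a_ij = 2(alpha_i, alpha_j)/(alpha_j, alpha_j); the resulting 5x5 Cartan matrix is
[[2, 0, 0, 0, -2], [0, 2, -1, -1, 0], [0, -1, 2, 0, -1], [0, -1, 0, 2, 0], [-1, 0, -1, 0, 2]].
The roots have two lengths (squared-length ratio 2:1); the short ones are alpha_{2,3,4,5}. The associated Dynkin diagram is a chain of 5 nodes with a double edge at one end; the terminal node there is the unique long simple root (C_5), so the type is C_5 (the algebra sp(10)).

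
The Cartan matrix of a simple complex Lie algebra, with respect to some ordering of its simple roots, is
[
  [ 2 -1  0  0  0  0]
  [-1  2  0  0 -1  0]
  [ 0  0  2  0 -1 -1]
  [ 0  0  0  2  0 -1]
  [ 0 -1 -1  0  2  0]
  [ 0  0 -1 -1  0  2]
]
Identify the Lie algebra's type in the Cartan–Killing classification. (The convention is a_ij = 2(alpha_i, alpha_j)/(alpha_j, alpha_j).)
A6

The matrix has rank 6 with 2's on the diagonal. Reading the off-diagonal entries as Dynkin edges (a single edge where a_ij = a_ji = -1; a double or triple edge where a_ij * a_ji = 2 or 3), the diagram is a chain of 6 nodes with single edges (A_6). One simple-root ordering that puts it in standard form is (alpha_4, alpha_6, alpha_3, alpha_5, alpha_2, alpha_1). So the algebra is type A_6, i.e. sl(7).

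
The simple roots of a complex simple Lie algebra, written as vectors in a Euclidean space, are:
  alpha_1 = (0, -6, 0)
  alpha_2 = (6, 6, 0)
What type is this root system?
type B_2

Compute the Cartan integers a_ij = 2(alpha_i, alpha_j)/(alpha_j, alpha_j); the resulting 2x2 Cartan matrix is
[[2, -1], [-2, 2]].
The roots have two lengths (squared-length ratio 2:1); the short ones are alpha_{1}. The associated Dynkin diagram is a chain of 2 nodes with a double edge at one end; the terminal node there is the unique short simple root (B_2), so the type is B_2 (the algebra so(5)).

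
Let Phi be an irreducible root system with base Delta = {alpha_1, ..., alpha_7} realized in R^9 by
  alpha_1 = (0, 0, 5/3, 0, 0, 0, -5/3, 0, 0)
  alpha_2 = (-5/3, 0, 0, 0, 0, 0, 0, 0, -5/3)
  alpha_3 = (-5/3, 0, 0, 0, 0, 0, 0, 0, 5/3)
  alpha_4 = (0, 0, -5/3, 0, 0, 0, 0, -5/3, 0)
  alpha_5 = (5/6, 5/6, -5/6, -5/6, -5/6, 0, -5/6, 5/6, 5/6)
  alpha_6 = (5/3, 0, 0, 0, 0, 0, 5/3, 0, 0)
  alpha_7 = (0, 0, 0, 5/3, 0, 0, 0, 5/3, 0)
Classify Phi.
Compute the Cartan integers a_ij = 2(alpha_i, alpha_j)/(alpha_j, alpha_j); the resulting 7x7 Cartan matrix is
[[2, 0, 0, -1, 0, -1, 0], [0, 2, 0, 0, -1, -1, 0], [0, 0, 2, 0, 0, -1, 0], [-1, 0, 0, 2, 0, 0, -1], [0, -1, 0, 0, 2, 0, 0], [-1, -1, -1, 0, 0, 2, 0], [0, 0, 0, -1, 0, 0, 2]].
All simple roots have the same length, so the diagram is simply laced. The associated Dynkin diagram is a chain of 6 nodes with one extra node attached to the third node from one end (E_7), so the type is E_7.

type E_7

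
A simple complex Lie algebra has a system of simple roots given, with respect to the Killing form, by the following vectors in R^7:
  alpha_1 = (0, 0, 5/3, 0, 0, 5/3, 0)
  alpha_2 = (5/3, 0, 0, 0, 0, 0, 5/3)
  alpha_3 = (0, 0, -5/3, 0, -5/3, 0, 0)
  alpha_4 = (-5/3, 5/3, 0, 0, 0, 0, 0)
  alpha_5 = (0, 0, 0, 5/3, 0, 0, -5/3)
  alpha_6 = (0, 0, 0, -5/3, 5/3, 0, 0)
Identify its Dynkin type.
A_6 (sl(7))

Compute the Cartan integers a_ij = 2(alpha_i, alpha_j)/(alpha_j, alpha_j); the resulting 6x6 Cartan matrix is
[[2, 0, -1, 0, 0, 0], [0, 2, 0, -1, -1, 0], [-1, 0, 2, 0, 0, -1], [0, -1, 0, 2, 0, 0], [0, -1, 0, 0, 2, -1], [0, 0, -1, 0, -1, 2]].
All simple roots have the same length, so the diagram is simply laced. The associated Dynkin diagram is a chain of 6 nodes with single edges (A_6), so the type is A_6 (the algebra sl(7)).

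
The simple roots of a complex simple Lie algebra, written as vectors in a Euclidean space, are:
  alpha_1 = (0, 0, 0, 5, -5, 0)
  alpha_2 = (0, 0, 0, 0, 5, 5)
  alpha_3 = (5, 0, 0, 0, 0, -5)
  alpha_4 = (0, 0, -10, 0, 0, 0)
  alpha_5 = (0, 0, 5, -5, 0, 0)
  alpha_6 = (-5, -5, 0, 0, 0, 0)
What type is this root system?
Compute the Cartan integers a_ij = 2(alpha_i, alpha_j)/(alpha_j, alpha_j); the resulting 6x6 Cartan matrix is
[[2, -1, 0, 0, -1, 0], [-1, 2, -1, 0, 0, 0], [0, -1, 2, 0, 0, -1], [0, 0, 0, 2, -2, 0], [-1, 0, 0, -1, 2, 0], [0, 0, -1, 0, 0, 2]].
The roots have two lengths (squared-length ratio 2:1); the short ones are alpha_{1,2,3,5,6}. The associated Dynkin diagram is a chain of 6 nodes with a double edge at one end; the terminal node there is the unique long simple root (C_6), so the type is C_6 (the algebra sp(12)).

type C_6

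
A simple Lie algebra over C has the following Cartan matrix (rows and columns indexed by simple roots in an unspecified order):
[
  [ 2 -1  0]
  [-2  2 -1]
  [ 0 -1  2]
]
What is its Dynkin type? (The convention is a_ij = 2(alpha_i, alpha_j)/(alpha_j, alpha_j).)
The matrix has rank 3 with 2's on the diagonal. Reading the off-diagonal entries as Dynkin edges (a single edge where a_ij = a_ji = -1; a double or triple edge where a_ij * a_ji = 2 or 3), the diagram is a chain of 3 nodes with a double edge at one end; the terminal node there is the unique short simple root (B_3). One simple-root ordering that puts it in standard form is (alpha_3, alpha_2, alpha_1). So the algebra is type B_3, i.e. so(7).

B_3 (so(7))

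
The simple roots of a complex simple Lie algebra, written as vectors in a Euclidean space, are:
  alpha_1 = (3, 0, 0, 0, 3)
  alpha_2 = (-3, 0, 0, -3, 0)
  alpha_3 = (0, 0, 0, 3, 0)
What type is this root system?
B_3 (so(7))

Compute the Cartan integers a_ij = 2(alpha_i, alpha_j)/(alpha_j, alpha_j); the resulting 3x3 Cartan matrix is
[[2, -1, 0], [-1, 2, -2], [0, -1, 2]].
The roots have two lengths (squared-length ratio 2:1); the short ones are alpha_{3}. The associated Dynkin diagram is a chain of 3 nodes with a double edge at one end; the terminal node there is the unique short simple root (B_3), so the type is B_3 (the algebra so(7)).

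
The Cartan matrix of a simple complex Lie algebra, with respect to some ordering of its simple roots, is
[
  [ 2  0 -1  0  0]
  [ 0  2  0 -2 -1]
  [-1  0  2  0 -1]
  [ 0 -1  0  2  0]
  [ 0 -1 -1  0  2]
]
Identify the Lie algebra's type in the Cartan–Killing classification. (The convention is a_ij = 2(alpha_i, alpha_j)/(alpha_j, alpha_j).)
B_5

The matrix has rank 5 with 2's on the diagonal. Reading the off-diagonal entries as Dynkin edges (a single edge where a_ij = a_ji = -1; a double or triple edge where a_ij * a_ji = 2 or 3), the diagram is a chain of 5 nodes with a double edge at one end; the terminal node there is the unique short simple root (B_5). One simple-root ordering that puts it in standard form is (alpha_1, alpha_3, alpha_5, alpha_2, alpha_4). So the algebra is type B_5, i.e. so(11).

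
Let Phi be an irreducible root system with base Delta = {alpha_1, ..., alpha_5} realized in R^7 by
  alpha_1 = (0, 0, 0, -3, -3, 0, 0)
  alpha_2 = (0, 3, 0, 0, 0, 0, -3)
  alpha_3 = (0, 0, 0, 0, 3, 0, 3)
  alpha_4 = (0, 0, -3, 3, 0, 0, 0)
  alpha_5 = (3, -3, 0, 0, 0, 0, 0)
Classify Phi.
A_5 (sl(6))

Compute the Cartan integers a_ij = 2(alpha_i, alpha_j)/(alpha_j, alpha_j); the resulting 5x5 Cartan matrix is
[[2, 0, -1, -1, 0], [0, 2, -1, 0, -1], [-1, -1, 2, 0, 0], [-1, 0, 0, 2, 0], [0, -1, 0, 0, 2]].
All simple roots have the same length, so the diagram is simply laced. The associated Dynkin diagram is a chain of 5 nodes with single edges (A_5), so the type is A_5 (the algebra sl(6)).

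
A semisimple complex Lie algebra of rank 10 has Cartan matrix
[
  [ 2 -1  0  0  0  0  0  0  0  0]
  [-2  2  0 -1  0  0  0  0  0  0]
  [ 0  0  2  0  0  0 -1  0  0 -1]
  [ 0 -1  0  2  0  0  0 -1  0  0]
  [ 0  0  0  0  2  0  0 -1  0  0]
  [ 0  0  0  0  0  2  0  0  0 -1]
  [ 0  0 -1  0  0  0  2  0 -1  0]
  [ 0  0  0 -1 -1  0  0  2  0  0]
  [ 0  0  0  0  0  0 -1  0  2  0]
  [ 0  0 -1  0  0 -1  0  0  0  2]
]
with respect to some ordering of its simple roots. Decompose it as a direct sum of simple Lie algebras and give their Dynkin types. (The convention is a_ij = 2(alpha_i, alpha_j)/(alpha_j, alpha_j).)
type A_5 + type B_5

The diagram associated to this matrix has two connected components: the simple roots {alpha_3, alpha_6, alpha_7, alpha_9, alpha_10} form a chain of 5 nodes with single edges (A_5), and {alpha_1, alpha_2, alpha_4, alpha_5, alpha_8} form a chain of 5 nodes with a double edge at one end; the terminal node there is the unique short simple root (B_5). A semisimple Lie algebra decomposes uniquely as the direct sum of simple ideals, one per connected component of its Dynkin diagram, so g ≅ A_5 ⊕ B_5 (dimension 35 + 55 = 90).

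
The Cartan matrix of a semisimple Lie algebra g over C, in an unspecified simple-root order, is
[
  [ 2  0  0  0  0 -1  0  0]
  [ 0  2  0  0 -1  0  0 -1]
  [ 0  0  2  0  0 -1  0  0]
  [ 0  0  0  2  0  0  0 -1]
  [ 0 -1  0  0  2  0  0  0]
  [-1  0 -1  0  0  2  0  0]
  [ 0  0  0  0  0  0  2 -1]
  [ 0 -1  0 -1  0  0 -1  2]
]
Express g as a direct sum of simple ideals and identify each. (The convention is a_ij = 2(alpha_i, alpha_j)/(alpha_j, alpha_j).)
The diagram associated to this matrix has two connected components: the simple roots {alpha_1, alpha_3, alpha_6} form a chain of 3 nodes with single edges (A_3), and {alpha_2, alpha_4, alpha_5, alpha_7, alpha_8} form a chain of 3 nodes with a fork of two nodes at one end (D_5). A semisimple Lie algebra decomposes uniquely as the direct sum of simple ideals, one per connected component of its Dynkin diagram, so g ≅ A_3 ⊕ D_5 (dimension 15 + 45 = 60).

A_3 + D_5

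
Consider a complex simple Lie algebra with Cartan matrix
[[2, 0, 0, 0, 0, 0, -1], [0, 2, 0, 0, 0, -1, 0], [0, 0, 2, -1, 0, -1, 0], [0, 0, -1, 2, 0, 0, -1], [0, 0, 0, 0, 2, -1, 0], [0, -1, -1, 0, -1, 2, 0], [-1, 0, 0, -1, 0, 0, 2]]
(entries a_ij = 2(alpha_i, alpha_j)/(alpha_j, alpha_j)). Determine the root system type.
The matrix has rank 7 with 2's on the diagonal. Reading the off-diagonal entries as Dynkin edges (a single edge where a_ij = a_ji = -1; a double or triple edge where a_ij * a_ji = 2 or 3), the diagram is a chain of 5 nodes with a fork of two nodes at one end (D_7). One simple-root ordering that puts it in standard form is (alpha_1, alpha_7, alpha_4, alpha_3, alpha_6, alpha_2, alpha_5). So the algebra is type D_7, i.e. so(14).

type D_7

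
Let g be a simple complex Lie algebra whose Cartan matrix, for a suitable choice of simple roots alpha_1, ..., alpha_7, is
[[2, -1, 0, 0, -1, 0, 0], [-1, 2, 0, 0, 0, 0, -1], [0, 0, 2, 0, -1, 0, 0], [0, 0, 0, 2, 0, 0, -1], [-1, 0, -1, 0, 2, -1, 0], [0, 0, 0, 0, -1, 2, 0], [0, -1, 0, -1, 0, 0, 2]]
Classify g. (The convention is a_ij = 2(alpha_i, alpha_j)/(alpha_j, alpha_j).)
D_7

The matrix has rank 7 with 2's on the diagonal. Reading the off-diagonal entries as Dynkin edges (a single edge where a_ij = a_ji = -1; a double or triple edge where a_ij * a_ji = 2 or 3), the diagram is a chain of 5 nodes with a fork of two nodes at one end (D_7). One simple-root ordering that puts it in standard form is (alpha_4, alpha_7, alpha_2, alpha_1, alpha_5, alpha_6, alpha_3). So the algebra is type D_7, i.e. so(14).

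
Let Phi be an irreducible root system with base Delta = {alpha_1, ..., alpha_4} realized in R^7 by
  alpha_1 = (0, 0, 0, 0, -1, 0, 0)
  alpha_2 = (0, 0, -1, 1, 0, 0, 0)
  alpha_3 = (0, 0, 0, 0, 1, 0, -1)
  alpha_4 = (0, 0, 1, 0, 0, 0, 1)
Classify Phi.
type B_4

Compute the Cartan integers a_ij = 2(alpha_i, alpha_j)/(alpha_j, alpha_j); the resulting 4x4 Cartan matrix is
[[2, 0, -1, 0], [0, 2, 0, -1], [-2, 0, 2, -1], [0, -1, -1, 2]].
The roots have two lengths (squared-length ratio 2:1); the short ones are alpha_{1}. The associated Dynkin diagram is a chain of 4 nodes with a double edge at one end; the terminal node there is the unique short simple root (B_4), so the type is B_4 (the algebra so(9)).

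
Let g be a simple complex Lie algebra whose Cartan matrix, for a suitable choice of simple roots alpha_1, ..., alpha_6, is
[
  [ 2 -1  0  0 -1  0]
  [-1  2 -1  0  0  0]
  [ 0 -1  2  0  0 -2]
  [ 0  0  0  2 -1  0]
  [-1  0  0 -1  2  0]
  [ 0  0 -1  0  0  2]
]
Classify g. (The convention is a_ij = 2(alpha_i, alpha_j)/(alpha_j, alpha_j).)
B6

The matrix has rank 6 with 2's on the diagonal. Reading the off-diagonal entries as Dynkin edges (a single edge where a_ij = a_ji = -1; a double or triple edge where a_ij * a_ji = 2 or 3), the diagram is a chain of 6 nodes with a double edge at one end; the terminal node there is the unique short simple root (B_6). One simple-root ordering that puts it in standard form is (alpha_4, alpha_5, alpha_1, alpha_2, alpha_3, alpha_6). So the algebra is type B_6, i.e. so(13).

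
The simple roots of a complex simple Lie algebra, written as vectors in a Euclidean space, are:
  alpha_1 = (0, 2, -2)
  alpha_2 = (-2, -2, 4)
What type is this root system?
Compute the Cartan integers a_ij = 2(alpha_i, alpha_j)/(alpha_j, alpha_j); the resulting 2x2 Cartan matrix is
[[2, -1], [-3, 2]].
The roots have two lengths (squared-length ratio 3:1); the short ones are alpha_{1}. The associated Dynkin diagram is two nodes joined by a triple edge (G_2), so the type is G_2.

G_2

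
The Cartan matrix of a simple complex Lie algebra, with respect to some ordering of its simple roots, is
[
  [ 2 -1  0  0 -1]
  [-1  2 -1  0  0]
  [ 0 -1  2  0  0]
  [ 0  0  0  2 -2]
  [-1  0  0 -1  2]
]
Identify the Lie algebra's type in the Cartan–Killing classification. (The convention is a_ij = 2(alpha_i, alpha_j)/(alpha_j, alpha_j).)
The matrix has rank 5 with 2's on the diagonal. Reading the off-diagonal entries as Dynkin edges (a single edge where a_ij = a_ji = -1; a double or triple edge where a_ij * a_ji = 2 or 3), the diagram is a chain of 5 nodes with a double edge at one end; the terminal node there is the unique long simple root (C_5). One simple-root ordering that puts it in standard form is (alpha_3, alpha_2, alpha_1, alpha_5, alpha_4). So the algebra is type C_5, i.e. sp(10).

C5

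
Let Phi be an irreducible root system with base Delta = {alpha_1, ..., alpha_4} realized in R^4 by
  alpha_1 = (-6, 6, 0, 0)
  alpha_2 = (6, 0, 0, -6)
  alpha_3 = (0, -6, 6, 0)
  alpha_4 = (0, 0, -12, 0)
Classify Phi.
C_4 (sp(8))

Compute the Cartan integers a_ij = 2(alpha_i, alpha_j)/(alpha_j, alpha_j); the resulting 4x4 Cartan matrix is
[[2, -1, -1, 0], [-1, 2, 0, 0], [-1, 0, 2, -1], [0, 0, -2, 2]].
The roots have two lengths (squared-length ratio 2:1); the short ones are alpha_{1,2,3}. The associated Dynkin diagram is a chain of 4 nodes with a double edge at one end; the terminal node there is the unique long simple root (C_4), so the type is C_4 (the algebra sp(8)).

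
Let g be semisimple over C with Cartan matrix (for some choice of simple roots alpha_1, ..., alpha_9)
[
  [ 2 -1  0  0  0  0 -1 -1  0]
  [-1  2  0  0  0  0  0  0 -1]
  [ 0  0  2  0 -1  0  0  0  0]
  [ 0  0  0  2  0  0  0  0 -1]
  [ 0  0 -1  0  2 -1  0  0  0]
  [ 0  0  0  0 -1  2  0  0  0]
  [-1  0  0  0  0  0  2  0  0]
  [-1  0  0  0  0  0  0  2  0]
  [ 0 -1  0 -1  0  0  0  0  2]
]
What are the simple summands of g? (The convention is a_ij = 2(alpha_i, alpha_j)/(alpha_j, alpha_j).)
The diagram associated to this matrix has two connected components: the simple roots {alpha_3, alpha_5, alpha_6} form a chain of 3 nodes with single edges (A_3), and {alpha_1, alpha_2, alpha_4, alpha_7, alpha_8, alpha_9} form a chain of 4 nodes with a fork of two nodes at one end (D_6). A semisimple Lie algebra decomposes uniquely as the direct sum of simple ideals, one per connected component of its Dynkin diagram, so g ≅ A_3 ⊕ D_6 (dimension 15 + 66 = 81).

A3 + D6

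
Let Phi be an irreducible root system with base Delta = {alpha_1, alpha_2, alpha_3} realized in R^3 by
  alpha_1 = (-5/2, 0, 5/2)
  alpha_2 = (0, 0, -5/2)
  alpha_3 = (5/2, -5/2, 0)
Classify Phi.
Compute the Cartan integers a_ij = 2(alpha_i, alpha_j)/(alpha_j, alpha_j); the resulting 3x3 Cartan matrix is
[[2, -2, -1], [-1, 2, 0], [-1, 0, 2]].
The roots have two lengths (squared-length ratio 2:1); the short ones are alpha_{2}. The associated Dynkin diagram is a chain of 3 nodes with a double edge at one end; the terminal node there is the unique short simple root (B_3), so the type is B_3 (the algebra so(7)).

B_3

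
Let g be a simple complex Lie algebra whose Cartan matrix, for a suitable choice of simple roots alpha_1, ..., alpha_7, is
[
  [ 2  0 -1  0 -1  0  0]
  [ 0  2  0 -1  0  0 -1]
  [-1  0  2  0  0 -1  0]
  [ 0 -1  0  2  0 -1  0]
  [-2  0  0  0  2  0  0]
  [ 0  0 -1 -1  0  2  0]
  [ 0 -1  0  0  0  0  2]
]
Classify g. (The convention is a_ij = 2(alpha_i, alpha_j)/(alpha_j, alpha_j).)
C_7

The matrix has rank 7 with 2's on the diagonal. Reading the off-diagonal entries as Dynkin edges (a single edge where a_ij = a_ji = -1; a double or triple edge where a_ij * a_ji = 2 or 3), the diagram is a chain of 7 nodes with a double edge at one end; the terminal node there is the unique long simple root (C_7). One simple-root ordering that puts it in standard form is (alpha_7, alpha_2, alpha_4, alpha_6, alpha_3, alpha_1, alpha_5). So the algebra is type C_7, i.e. sp(14).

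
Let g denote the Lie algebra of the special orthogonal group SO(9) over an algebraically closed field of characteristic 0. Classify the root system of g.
B_4 (so(9))

This is so(9) with 9 odd, which has dimension 9(9-1)/2 = 36 and rank (9-1)/2 = 4. In the classification of classical Lie algebras, the orthogonal algebra so(2n+1) in an odd number of variables has type B_n; here n = 4, so the Dynkin diagram is a chain of 4 nodes with a double edge at one end; the terminal node there is the unique short simple root (B_4). Hence the type is B_4.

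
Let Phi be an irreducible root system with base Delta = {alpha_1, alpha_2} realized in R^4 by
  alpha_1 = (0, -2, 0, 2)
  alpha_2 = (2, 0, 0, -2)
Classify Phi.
type A_2

Compute the Cartan integers a_ij = 2(alpha_i, alpha_j)/(alpha_j, alpha_j); the resulting 2x2 Cartan matrix is
[[2, -1], [-1, 2]].
All simple roots have the same length, so the diagram is simply laced. The associated Dynkin diagram is a chain of 2 nodes with single edges (A_2), so the type is A_2 (the algebra sl(3)).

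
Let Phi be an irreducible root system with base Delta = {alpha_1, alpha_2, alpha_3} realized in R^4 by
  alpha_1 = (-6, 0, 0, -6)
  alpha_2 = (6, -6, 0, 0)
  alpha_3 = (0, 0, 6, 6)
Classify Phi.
A_3 (sl(4))

Compute the Cartan integers a_ij = 2(alpha_i, alpha_j)/(alpha_j, alpha_j); the resulting 3x3 Cartan matrix is
[[2, -1, -1], [-1, 2, 0], [-1, 0, 2]].
All simple roots have the same length, so the diagram is simply laced. The associated Dynkin diagram is a chain of 3 nodes with single edges (A_3), so the type is A_3 (the algebra sl(4)).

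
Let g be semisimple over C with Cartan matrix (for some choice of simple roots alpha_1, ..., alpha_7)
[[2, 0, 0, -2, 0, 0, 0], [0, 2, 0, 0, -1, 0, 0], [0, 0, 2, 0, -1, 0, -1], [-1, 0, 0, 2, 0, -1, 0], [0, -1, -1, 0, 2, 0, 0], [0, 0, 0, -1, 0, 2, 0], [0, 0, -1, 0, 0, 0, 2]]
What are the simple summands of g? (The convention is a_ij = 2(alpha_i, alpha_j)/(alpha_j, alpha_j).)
A_4 + C_3

The diagram associated to this matrix has two connected components: the simple roots {alpha_2, alpha_3, alpha_5, alpha_7} form a chain of 4 nodes with single edges (A_4), and {alpha_1, alpha_4, alpha_6} form a chain of 3 nodes with a double edge at one end; the terminal node there is the unique long simple root (C_3). A semisimple Lie algebra decomposes uniquely as the direct sum of simple ideals, one per connected component of its Dynkin diagram, so g ≅ A_4 ⊕ C_3 (dimension 24 + 21 = 45).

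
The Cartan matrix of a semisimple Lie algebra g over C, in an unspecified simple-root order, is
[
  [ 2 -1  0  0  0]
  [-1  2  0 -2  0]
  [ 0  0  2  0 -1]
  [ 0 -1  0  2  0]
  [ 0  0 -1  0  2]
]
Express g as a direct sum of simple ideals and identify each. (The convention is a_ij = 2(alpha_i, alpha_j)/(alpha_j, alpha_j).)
The diagram associated to this matrix has two connected components: the simple roots {alpha_3, alpha_5} form a chain of 2 nodes with single edges (A_2), and {alpha_1, alpha_2, alpha_4} form a chain of 3 nodes with a double edge at one end; the terminal node there is the unique short simple root (B_3). A semisimple Lie algebra decomposes uniquely as the direct sum of simple ideals, one per connected component of its Dynkin diagram, so g ≅ A_2 ⊕ B_3 (dimension 8 + 21 = 29).

A_2 (sl(3)) ⊕ B_3 (so(7))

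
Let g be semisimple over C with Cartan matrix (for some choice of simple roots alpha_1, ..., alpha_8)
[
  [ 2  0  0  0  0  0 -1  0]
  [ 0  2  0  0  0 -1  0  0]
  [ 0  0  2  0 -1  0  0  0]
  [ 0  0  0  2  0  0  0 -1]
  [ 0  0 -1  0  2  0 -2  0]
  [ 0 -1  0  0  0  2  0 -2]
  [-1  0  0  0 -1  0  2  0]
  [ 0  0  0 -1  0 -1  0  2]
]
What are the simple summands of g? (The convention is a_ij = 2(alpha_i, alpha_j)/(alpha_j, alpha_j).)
F_4 ⊕ F_4

The diagram associated to this matrix has two connected components: the simple roots {alpha_2, alpha_4, alpha_6, alpha_8} form a chain of 4 nodes with a double edge between the middle two (F_4), and {alpha_1, alpha_3, alpha_5, alpha_7} form a chain of 4 nodes with a double edge between the middle two (F_4). A semisimple Lie algebra decomposes uniquely as the direct sum of simple ideals, one per connected component of its Dynkin diagram, so g ≅ F_4 ⊕ F_4 (dimension 52 + 52 = 104).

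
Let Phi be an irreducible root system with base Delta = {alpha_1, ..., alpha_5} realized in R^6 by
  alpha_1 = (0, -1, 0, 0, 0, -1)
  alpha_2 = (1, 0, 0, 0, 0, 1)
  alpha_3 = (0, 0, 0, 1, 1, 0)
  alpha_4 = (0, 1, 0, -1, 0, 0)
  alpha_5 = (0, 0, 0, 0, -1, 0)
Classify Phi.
B_5

Compute the Cartan integers a_ij = 2(alpha_i, alpha_j)/(alpha_j, alpha_j); the resulting 5x5 Cartan matrix is
[[2, -1, 0, -1, 0], [-1, 2, 0, 0, 0], [0, 0, 2, -1, -2], [-1, 0, -1, 2, 0], [0, 0, -1, 0, 2]].
The roots have two lengths (squared-length ratio 2:1); the short ones are alpha_{5}. The associated Dynkin diagram is a chain of 5 nodes with a double edge at one end; the terminal node there is the unique short simple root (B_5), so the type is B_5 (the algebra so(11)).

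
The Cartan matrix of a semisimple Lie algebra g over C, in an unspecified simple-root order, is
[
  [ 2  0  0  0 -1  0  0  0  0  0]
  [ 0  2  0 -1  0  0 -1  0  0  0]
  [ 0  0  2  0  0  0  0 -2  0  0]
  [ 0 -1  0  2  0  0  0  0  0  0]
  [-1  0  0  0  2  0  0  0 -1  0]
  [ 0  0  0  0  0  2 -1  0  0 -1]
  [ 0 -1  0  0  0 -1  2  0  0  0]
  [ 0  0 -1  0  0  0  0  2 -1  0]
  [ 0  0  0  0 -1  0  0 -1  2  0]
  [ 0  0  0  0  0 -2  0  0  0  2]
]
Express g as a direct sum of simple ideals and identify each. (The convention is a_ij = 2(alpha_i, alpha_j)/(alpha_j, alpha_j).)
C_5 (sp(10)) + C_5 (sp(10))

The diagram associated to this matrix has two connected components: the simple roots {alpha_1, alpha_3, alpha_5, alpha_8, alpha_9} form a chain of 5 nodes with a double edge at one end; the terminal node there is the unique long simple root (C_5), and {alpha_2, alpha_4, alpha_6, alpha_7, alpha_10} form a chain of 5 nodes with a double edge at one end; the terminal node there is the unique long simple root (C_5). A semisimple Lie algebra decomposes uniquely as the direct sum of simple ideals, one per connected component of its Dynkin diagram, so g ≅ C_5 ⊕ C_5 (dimension 55 + 55 = 110).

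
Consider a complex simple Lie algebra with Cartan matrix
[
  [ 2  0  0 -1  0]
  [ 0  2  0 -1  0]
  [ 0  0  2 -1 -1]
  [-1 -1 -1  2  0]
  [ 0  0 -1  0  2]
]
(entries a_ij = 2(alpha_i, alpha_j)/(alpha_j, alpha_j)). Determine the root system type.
D5

The matrix has rank 5 with 2's on the diagonal. Reading the off-diagonal entries as Dynkin edges (a single edge where a_ij = a_ji = -1; a double or triple edge where a_ij * a_ji = 2 or 3), the diagram is a chain of 3 nodes with a fork of two nodes at one end (D_5). One simple-root ordering that puts it in standard form is (alpha_5, alpha_3, alpha_4, alpha_2, alpha_1). So the algebra is type D_5, i.e. so(10).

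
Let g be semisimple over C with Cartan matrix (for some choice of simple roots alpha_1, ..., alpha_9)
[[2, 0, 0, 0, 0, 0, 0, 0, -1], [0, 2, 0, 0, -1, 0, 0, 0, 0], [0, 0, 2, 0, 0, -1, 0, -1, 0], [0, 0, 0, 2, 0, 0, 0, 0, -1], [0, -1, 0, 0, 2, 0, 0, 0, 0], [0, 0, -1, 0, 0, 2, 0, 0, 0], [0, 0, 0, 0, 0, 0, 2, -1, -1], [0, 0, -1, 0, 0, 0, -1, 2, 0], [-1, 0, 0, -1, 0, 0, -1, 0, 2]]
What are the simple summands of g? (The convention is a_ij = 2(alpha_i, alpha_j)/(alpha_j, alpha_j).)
The diagram associated to this matrix has two connected components: the simple roots {alpha_2, alpha_5} form a chain of 2 nodes with single edges (A_2), and {alpha_1, alpha_3, alpha_4, alpha_6, alpha_7, alpha_8, alpha_9} form a chain of 5 nodes with a fork of two nodes at one end (D_7). A semisimple Lie algebra decomposes uniquely as the direct sum of simple ideals, one per connected component of its Dynkin diagram, so g ≅ A_2 ⊕ D_7 (dimension 8 + 91 = 99).

type A_2 ⊕ type D_7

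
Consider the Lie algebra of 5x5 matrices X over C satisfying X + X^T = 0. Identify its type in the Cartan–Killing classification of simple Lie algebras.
B_2

This is so(5) with 5 odd, which has dimension 5(5-1)/2 = 10 and rank (5-1)/2 = 2. In the classification of classical Lie algebras, the orthogonal algebra so(2n+1) in an odd number of variables has type B_n; here n = 2, so the Dynkin diagram is a chain of 2 nodes with a double edge at one end; the terminal node there is the unique short simple root (B_2). Hence the type is B_2.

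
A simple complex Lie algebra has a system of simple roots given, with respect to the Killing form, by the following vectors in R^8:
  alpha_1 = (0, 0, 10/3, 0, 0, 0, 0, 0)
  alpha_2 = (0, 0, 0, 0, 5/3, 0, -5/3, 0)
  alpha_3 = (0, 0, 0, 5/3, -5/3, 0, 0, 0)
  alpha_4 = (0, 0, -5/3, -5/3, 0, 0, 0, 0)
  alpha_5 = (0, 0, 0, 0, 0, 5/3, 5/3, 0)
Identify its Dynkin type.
type C_5

Compute the Cartan integers a_ij = 2(alpha_i, alpha_j)/(alpha_j, alpha_j); the resulting 5x5 Cartan matrix is
[[2, 0, 0, -2, 0], [0, 2, -1, 0, -1], [0, -1, 2, -1, 0], [-1, 0, -1, 2, 0], [0, -1, 0, 0, 2]].
The roots have two lengths (squared-length ratio 2:1); the short ones are alpha_{2,3,4,5}. The associated Dynkin diagram is a chain of 5 nodes with a double edge at one end; the terminal node there is the unique long simple root (C_5), so the type is C_5 (the algebra sp(10)).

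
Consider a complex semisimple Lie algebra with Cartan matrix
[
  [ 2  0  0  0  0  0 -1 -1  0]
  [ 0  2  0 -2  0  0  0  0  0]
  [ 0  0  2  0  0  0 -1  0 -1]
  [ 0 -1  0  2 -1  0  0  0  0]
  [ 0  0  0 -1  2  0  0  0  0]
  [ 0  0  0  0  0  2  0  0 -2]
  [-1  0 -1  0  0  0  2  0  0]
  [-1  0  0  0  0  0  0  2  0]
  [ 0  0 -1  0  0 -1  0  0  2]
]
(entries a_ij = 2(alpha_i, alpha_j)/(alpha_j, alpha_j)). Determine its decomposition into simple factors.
C_3 ⊕ C_6

The diagram associated to this matrix has two connected components: the simple roots {alpha_2, alpha_4, alpha_5} form a chain of 3 nodes with a double edge at one end; the terminal node there is the unique long simple root (C_3), and {alpha_1, alpha_3, alpha_6, alpha_7, alpha_8, alpha_9} form a chain of 6 nodes with a double edge at one end; the terminal node there is the unique long simple root (C_6). A semisimple Lie algebra decomposes uniquely as the direct sum of simple ideals, one per connected component of its Dynkin diagram, so g ≅ C_3 ⊕ C_6 (dimension 21 + 78 = 99).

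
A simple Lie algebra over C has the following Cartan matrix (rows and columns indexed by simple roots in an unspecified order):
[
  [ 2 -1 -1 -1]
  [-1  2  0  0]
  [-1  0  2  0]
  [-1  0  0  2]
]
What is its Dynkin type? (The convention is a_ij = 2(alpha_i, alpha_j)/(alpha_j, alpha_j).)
The matrix has rank 4 with 2's on the diagonal. Reading the off-diagonal entries as Dynkin edges (a single edge where a_ij = a_ji = -1; a double or triple edge where a_ij * a_ji = 2 or 3), the diagram is a chain of 2 nodes with a fork of two nodes at one end (D_4). One simple-root ordering that puts it in standard form is (alpha_2, alpha_1, alpha_4, alpha_3). So the algebra is type D_4, i.e. so(8).

D4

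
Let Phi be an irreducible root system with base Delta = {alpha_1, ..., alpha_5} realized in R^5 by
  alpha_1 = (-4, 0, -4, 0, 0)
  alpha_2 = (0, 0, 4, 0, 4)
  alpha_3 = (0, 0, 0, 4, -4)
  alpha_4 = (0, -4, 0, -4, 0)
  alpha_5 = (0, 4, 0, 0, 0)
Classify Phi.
Compute the Cartan integers a_ij = 2(alpha_i, alpha_j)/(alpha_j, alpha_j); the resulting 5x5 Cartan matrix is
[[2, -1, 0, 0, 0], [-1, 2, -1, 0, 0], [0, -1, 2, -1, 0], [0, 0, -1, 2, -2], [0, 0, 0, -1, 2]].
The roots have two lengths (squared-length ratio 2:1); the short ones are alpha_{5}. The associated Dynkin diagram is a chain of 5 nodes with a double edge at one end; the terminal node there is the unique short simple root (B_5), so the type is B_5 (the algebra so(11)).

type B_5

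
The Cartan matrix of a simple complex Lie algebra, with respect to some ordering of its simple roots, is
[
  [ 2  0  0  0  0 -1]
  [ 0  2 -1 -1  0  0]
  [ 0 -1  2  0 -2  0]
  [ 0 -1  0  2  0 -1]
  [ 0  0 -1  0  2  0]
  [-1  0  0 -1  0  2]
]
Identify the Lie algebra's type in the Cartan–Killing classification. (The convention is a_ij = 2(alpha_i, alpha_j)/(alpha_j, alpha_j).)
The matrix has rank 6 with 2's on the diagonal. Reading the off-diagonal entries as Dynkin edges (a single edge where a_ij = a_ji = -1; a double or triple edge where a_ij * a_ji = 2 or 3), the diagram is a chain of 6 nodes with a double edge at one end; the terminal node there is the unique short simple root (B_6). One simple-root ordering that puts it in standard form is (alpha_1, alpha_6, alpha_4, alpha_2, alpha_3, alpha_5). So the algebra is type B_6, i.e. so(13).

type B_6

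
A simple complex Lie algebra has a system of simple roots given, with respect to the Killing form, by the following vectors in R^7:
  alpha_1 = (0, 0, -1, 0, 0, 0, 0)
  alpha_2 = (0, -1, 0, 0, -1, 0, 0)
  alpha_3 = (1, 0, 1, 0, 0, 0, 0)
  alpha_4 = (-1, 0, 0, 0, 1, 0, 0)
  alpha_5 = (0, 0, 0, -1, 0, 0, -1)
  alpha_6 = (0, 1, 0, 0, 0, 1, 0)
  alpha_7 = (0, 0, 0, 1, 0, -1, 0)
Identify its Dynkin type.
Compute the Cartan integers a_ij = 2(alpha_i, alpha_j)/(alpha_j, alpha_j); the resulting 7x7 Cartan matrix is
[[2, 0, -1, 0, 0, 0, 0], [0, 2, 0, -1, 0, -1, 0], [-2, 0, 2, -1, 0, 0, 0], [0, -1, -1, 2, 0, 0, 0], [0, 0, 0, 0, 2, 0, -1], [0, -1, 0, 0, 0, 2, -1], [0, 0, 0, 0, -1, -1, 2]].
The roots have two lengths (squared-length ratio 2:1); the short ones are alpha_{1}. The associated Dynkin diagram is a chain of 7 nodes with a double edge at one end; the terminal node there is the unique short simple root (B_7), so the type is B_7 (the algebra so(15)).

B7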